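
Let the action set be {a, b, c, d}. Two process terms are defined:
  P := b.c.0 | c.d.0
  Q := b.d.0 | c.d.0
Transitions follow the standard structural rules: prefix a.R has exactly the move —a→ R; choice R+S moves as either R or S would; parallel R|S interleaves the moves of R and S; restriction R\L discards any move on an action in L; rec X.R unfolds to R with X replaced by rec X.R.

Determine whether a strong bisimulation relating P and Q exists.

NO

LTS(P): 9 reachable states
  m0 = b.c.0 | c.d.0 → --b--▸ m1, --c--▸ m2
  m1 = c.0 | c.d.0 → --c--▸ m3, --c--▸ m4
  m2 = b.c.0 | d.0 → --b--▸ m4, --d--▸ m5
  m3 = 0 | c.d.0 → --c--▸ m6
  m4 = c.0 | d.0 → --c--▸ m6, --d--▸ m7
  m5 = b.c.0 | 0 → --b--▸ m7
  m6 = 0 | d.0 → --d--▸ m8
  m7 = c.0 | 0 → --c--▸ m8
  m8 = 0 | 0 → ·
LTS(Q): 9 reachable states
  n0 = b.d.0 | c.d.0 → --b--▸ n1, --c--▸ n2
  n1 = d.0 | c.d.0 → --c--▸ n3, --d--▸ n4
  n2 = b.d.0 | d.0 → --b--▸ n3, --d--▸ n5
  n3 = d.0 | d.0 → --d--▸ n6, --d--▸ n7
  n4 = 0 | c.d.0 → --c--▸ n6
  n5 = b.d.0 | 0 → --b--▸ n7
  n6 = 0 | d.0 → --d--▸ n8
  n7 = d.0 | 0 → --d--▸ n8
  n8 = 0 | 0 → ·
Partition-refinement fixed point:
  B0 = {m0}
  B1 = {m2}
  B2 = {m5}
  B3 = {m7}
  B4 = {m8, n8}
  B5 = {m4}
  B6 = {m6, n6, n7}
  B7 = {m1}
  B8 = {m3, n4}
  B9 = {n0}
  B10 = {n2}
  B11 = {n3}
  B12 = {n5}
  B13 = {n1}
m0 ∈ B0, n0 ∈ B9 → different blocks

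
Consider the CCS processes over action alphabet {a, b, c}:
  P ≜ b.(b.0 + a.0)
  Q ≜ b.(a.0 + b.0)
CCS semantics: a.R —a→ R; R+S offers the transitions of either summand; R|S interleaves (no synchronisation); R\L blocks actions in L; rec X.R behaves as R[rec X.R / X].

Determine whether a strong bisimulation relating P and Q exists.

YES

LTS(P): 3 reachable states
  m0 = b.(b.0 + a.0) :: =b=> m1
  m1 = b.0 + a.0 :: =a=> m2, =b=> m2
  m2 = 0 :: stopped
LTS(Q): 3 reachable states
  n0 = b.(a.0 + b.0) :: =b=> n1
  n1 = a.0 + b.0 :: =a=> n2, =b=> n2
  n2 = 0 :: stopped
Bisimilarity quotient blocks:
  B0 = {m0, n0}
  B1 = {m1, n1}
  B2 = {m2, n2}
m0 ∈ B0, n0 ∈ B0 → same block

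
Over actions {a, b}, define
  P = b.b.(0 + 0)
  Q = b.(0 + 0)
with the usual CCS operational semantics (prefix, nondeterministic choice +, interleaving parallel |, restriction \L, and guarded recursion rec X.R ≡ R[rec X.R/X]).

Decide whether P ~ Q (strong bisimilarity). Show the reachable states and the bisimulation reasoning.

NO

Reachable graph of P (3 states):
  s0 = b.b.(0 + 0) → =b=> s1
  s1 = b.(0 + 0) → =b=> s2
  s2 = 0 + 0 → ·
Reachable graph of Q (2 states):
  t0 = b.(0 + 0) → =b=> t1
  t1 = 0 + 0 → ·
Partition-refinement fixed point:
  B0 = {s0}
  B1 = {s1, t0}
  B2 = {s2, t1}
s0 ∈ B0, t0 ∈ B1 → different blocks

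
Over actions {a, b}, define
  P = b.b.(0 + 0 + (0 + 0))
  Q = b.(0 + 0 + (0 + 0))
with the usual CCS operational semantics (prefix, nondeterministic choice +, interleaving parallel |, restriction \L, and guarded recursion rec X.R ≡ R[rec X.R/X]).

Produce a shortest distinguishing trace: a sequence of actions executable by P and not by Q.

bb

LTS(P): 3 reachable states
  p0 = b.b.(0 + 0 + (0 + 0)) → —b→ p1
  p1 = b.(0 + 0 + (0 + 0)) → —b→ p2
  p2 = 0 + 0 + (0 + 0) → stopped
LTS(Q): 2 reachable states
  q0 = b.(0 + 0 + (0 + 0)) → —b→ q1
  q1 = 0 + 0 + (0 + 0) → stopped
Run σ = ⟨bb⟩ on P: start {p0}
  after b @ step 1: {p1}
  after b @ step 2: {p2}
  — P admits the full trace.
Run σ = ⟨bb⟩ on Q: start {q0}
  after b @ step 1: {q1}
  after b @ step 2: no successor for Q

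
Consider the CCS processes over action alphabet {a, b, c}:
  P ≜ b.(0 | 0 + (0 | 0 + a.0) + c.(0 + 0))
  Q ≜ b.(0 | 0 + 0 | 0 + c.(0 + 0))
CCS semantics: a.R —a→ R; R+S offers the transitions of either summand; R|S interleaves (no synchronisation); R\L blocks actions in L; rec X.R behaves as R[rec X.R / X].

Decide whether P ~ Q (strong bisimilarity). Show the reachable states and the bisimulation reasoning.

Reachable graph of P (4 states):
  p0 = b.(0 | 0 + (0 | 0 + a.0) + c.(0 + 0)) → —b→ p1
  p1 = 0 | 0 + (0 | 0 + a.0) + c.(0 + 0) → —a→ p2, —c→ p3
  p2 = 0 → stopped
  p3 = 0 + 0 → stopped
Reachable graph of Q (3 states):
  q0 = b.(0 | 0 + 0 | 0 + c.(0 + 0)) → —b→ q1
  q1 = 0 | 0 + 0 | 0 + c.(0 + 0) → —c→ q2
  q2 = 0 + 0 → stopped
Partition-refinement fixed point:
  B0 = {p0}
  B1 = {p1}
  B2 = {p2, p3, q2}
  B3 = {q0}
  B4 = {q1}
p0 ∈ B0, q0 ∈ B3 → different blocks

P ≁ Q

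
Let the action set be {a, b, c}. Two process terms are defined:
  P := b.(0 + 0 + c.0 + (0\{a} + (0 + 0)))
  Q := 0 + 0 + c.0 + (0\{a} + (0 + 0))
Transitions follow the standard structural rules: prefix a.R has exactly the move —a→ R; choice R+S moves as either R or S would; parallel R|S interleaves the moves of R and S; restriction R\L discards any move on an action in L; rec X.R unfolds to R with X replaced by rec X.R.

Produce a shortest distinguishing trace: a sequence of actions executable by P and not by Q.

b

LTS(P): 3 reachable states
  u0 = b.(0 + 0 + c.0 + (0\{a} + (0 + 0))) | —b→ u1
  u1 = 0 + 0 + c.0 + (0\{a} + (0 + 0)) | —c→ u2
  u2 = 0 | ∅
LTS(Q): 2 reachable states
  v0 = 0 + 0 + c.0 + (0\{a} + (0 + 0)) | —c→ v1
  v1 = 0 | ∅
Executing b from P (initial set {u0}):
  step 1 (b): {u1}
  ✓ P
Executing b from Q (initial set {v0}):
  step 1 (b): no successor for Q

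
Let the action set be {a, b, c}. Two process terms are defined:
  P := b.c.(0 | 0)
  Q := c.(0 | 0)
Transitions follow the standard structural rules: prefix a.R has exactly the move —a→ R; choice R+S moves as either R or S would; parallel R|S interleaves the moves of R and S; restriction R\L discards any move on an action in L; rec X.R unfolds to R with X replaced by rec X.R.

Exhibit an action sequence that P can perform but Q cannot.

LTS(P): 3 reachable states
  m0 = b.c.(0 | 0) has moves —b→ m1
  m1 = c.(0 | 0) has moves —c→ m2
  m2 = 0 | 0 has moves ∅
LTS(Q): 2 reachable states
  n0 = c.(0 | 0) has moves —c→ n1
  n1 = 0 | 0 has moves ∅
Run σ = ⟨b⟩ on P: start {m0}
  [1] b ⇒ {m1}
  P completes σ.
Run σ = ⟨b⟩ on Q: start {n0}
  [1] b ⇒ ∅ (Q stuck)

b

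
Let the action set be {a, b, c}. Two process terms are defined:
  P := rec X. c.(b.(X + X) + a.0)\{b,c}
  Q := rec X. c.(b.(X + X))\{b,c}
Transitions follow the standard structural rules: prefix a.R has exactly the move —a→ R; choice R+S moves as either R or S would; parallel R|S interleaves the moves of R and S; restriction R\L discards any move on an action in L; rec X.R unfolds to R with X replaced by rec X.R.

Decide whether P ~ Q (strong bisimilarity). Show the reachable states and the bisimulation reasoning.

not bisimilar

P's transition system — 3 states:
  s0 = rec X. c.(b.(X + X) + a.0)\{b,c} → -c-> s1
  s1 = (b.((rec X. c.(b.(X + X) + a.0)\{b,c}) + (rec X. c.(b.(X + X) + a.0)\{b,c})) + a.0)\{b,c} → -a-> s2
  s2 = 0\{b,c} → deadlocked
Q's transition system — 2 states:
  t0 = rec X. c.(b.(X + X))\{b,c} → -c-> t1
  t1 = (b.((rec X. c.(b.(X + X))\{b,c}) + (rec X. c.(b.(X + X))\{b,c})))\{b,c} → deadlocked
Partition-refinement fixed point:
  B0 = {s0}
  B1 = {s1}
  B2 = {s2, t1}
  B3 = {t0}
s0 ∈ B0, t0 ∈ B3 → different blocks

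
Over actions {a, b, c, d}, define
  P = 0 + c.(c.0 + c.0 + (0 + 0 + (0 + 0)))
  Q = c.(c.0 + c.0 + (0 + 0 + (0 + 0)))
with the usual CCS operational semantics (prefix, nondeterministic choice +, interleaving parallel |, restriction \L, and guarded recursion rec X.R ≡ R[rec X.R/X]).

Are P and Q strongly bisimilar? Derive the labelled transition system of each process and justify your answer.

YES

P's transition system — 3 states:
  u0 = 0 + c.(c.0 + c.0 + (0 + 0 + (0 + 0))) ⊢ =c=> u1
  u1 = c.0 + c.0 + (0 + 0 + (0 + 0)) ⊢ =c=> u2
  u2 = 0 ⊢ stopped
Q's transition system — 3 states:
  v0 = c.(c.0 + c.0 + (0 + 0 + (0 + 0))) ⊢ =c=> v1
  v1 = c.0 + c.0 + (0 + 0 + (0 + 0)) ⊢ =c=> v2
  v2 = 0 ⊢ stopped
Coarsest stable partition (strong bisimilarity classes):
  B0 = {u0, v0}
  B1 = {u1, v1}
  B2 = {u2, v2}
u0 ∈ B0, v0 ∈ B0 → same block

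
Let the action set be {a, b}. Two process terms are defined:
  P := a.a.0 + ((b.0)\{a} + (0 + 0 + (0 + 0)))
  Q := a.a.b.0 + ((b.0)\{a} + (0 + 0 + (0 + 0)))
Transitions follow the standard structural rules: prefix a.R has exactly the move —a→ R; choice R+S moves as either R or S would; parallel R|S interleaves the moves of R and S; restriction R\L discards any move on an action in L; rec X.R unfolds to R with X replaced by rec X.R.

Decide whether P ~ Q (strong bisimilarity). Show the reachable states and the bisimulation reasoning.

Reachable graph of P (4 states):
  m0 = a.a.0 + ((b.0)\{a} + (0 + 0 + (0 + 0))) | --a--▸ m1, --b--▸ m2
  m1 = a.0 | --a--▸ m3
  m2 = 0\{a} | ∅
  m3 = 0 | ∅
Reachable graph of Q (5 states):
  n0 = a.a.b.0 + ((b.0)\{a} + (0 + 0 + (0 + 0))) | --a--▸ n1, --b--▸ n2
  n1 = a.b.0 | --a--▸ n3
  n2 = 0\{a} | ∅
  n3 = b.0 | --b--▸ n4
  n4 = 0 | ∅
Partition-refinement fixed point:
  B0 = {m0}
  B1 = {m2, m3, n2, n4}
  B2 = {m1}
  B3 = {n0}
  B4 = {n1}
  B5 = {n3}
m0 ∈ B0, n0 ∈ B3 → different blocks

not bisimilar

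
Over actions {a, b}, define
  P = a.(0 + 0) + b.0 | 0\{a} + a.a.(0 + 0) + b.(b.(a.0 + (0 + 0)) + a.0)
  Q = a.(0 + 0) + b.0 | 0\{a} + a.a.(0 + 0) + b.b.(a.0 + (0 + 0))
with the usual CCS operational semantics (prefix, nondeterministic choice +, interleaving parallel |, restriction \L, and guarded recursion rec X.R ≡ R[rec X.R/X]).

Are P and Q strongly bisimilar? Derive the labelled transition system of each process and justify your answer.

not bisimilar

P's transition system — 7 states:
  s0 = a.(0 + 0) + b.0 | 0\{a} + a.a.(0 + 0) + b.(b.(a.0 + (0 + 0)) + a.0) has moves —a→ s1, —a→ s2, —b→ s3, —b→ s4
  s1 = 0 + 0 has moves deadlocked
  s2 = a.(0 + 0) has moves —a→ s1
  s3 = 0 | 0\{a} has moves deadlocked
  s4 = b.(a.0 + (0 + 0)) + a.0 has moves —a→ s5, —b→ s6
  s5 = 0 has moves deadlocked
  s6 = a.0 + (0 + 0) has moves —a→ s5
Q's transition system — 7 states:
  t0 = a.(0 + 0) + b.0 | 0\{a} + a.a.(0 + 0) + b.b.(a.0 + (0 + 0)) has moves —a→ t1, —a→ t2, —b→ t3, —b→ t4
  t1 = 0 + 0 has moves deadlocked
  t2 = a.(0 + 0) has moves —a→ t1
  t3 = 0 | 0\{a} has moves deadlocked
  t4 = b.(a.0 + (0 + 0)) has moves —b→ t5
  t5 = a.0 + (0 + 0) has moves —a→ t6
  t6 = 0 has moves deadlocked
Coarsest stable partition (strong bisimilarity classes):
  B0 = {s0}
  B1 = {s1, s3, s5, t1, t3, t6}
  B2 = {s2, s6, t2, t5}
  B3 = {s4}
  B4 = {t0}
  B5 = {t4}
s0 ∈ B0, t0 ∈ B4 → different blocks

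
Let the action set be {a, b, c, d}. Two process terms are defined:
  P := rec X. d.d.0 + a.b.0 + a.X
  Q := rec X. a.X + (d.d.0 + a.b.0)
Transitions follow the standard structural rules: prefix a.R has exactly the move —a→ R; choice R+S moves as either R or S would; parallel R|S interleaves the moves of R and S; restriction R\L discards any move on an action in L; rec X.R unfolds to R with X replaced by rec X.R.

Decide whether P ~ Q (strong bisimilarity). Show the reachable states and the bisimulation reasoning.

P's transition system — 4 states:
  s0 = rec X. d.d.0 + a.b.0 + a.X :: —a→ s0, —a→ s1, —d→ s2
  s1 = b.0 :: —b→ s3
  s2 = d.0 :: —d→ s3
  s3 = 0 :: ·
Q's transition system — 4 states:
  t0 = rec X. a.X + (d.d.0 + a.b.0) :: —a→ t0, —a→ t1, —d→ t2
  t1 = b.0 :: —b→ t3
  t2 = d.0 :: —d→ t3
  t3 = 0 :: ·
Partition-refinement fixed point:
  B0 = {s0, t0}
  B1 = {s1, t1}
  B2 = {s3, t3}
  B3 = {s2, t2}
s0 ∈ B0, t0 ∈ B0 → same block

P ~ Q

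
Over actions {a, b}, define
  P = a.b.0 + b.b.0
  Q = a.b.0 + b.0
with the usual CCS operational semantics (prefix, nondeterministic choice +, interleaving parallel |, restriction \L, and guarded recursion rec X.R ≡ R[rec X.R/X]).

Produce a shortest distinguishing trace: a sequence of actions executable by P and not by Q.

bb

LTS(P): 3 reachable states
  m0 = a.b.0 + b.b.0 :: -a-> m1, -b-> m1
  m1 = b.0 :: -b-> m2
  m2 = 0 :: stopped
LTS(Q): 3 reachable states
  n0 = a.b.0 + b.0 :: -a-> n1, -b-> n2
  n1 = b.0 :: -b-> n2
  n2 = 0 :: stopped
Executing bb from P (initial set {m0}):
  step 1 (b): {m1}
  step 2 (b): {m2}
  — P admits the full trace.
Executing bb from Q (initial set {n0}):
  step 1 (b): {n2}
  step 2 (b): ∅  — Q cannot continue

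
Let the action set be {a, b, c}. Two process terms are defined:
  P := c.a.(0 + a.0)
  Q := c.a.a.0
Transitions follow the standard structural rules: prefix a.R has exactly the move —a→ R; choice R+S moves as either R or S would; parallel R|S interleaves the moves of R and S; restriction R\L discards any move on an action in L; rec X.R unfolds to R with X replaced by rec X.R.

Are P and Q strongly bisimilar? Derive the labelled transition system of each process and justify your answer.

P's transition system — 4 states:
  p0 = c.a.(0 + a.0) has moves —c→ p1
  p1 = a.(0 + a.0) has moves —a→ p2
  p2 = 0 + a.0 has moves —a→ p3
  p3 = 0 has moves (no moves)
Q's transition system — 4 states:
  q0 = c.a.a.0 has moves —c→ q1
  q1 = a.a.0 has moves —a→ q2
  q2 = a.0 has moves —a→ q3
  q3 = 0 has moves (no moves)
Coarsest stable partition (strong bisimilarity classes):
  B0 = {p0, q0}
  B1 = {p1, q1}
  B2 = {p2, q2}
  B3 = {p3, q3}
p0 ∈ B0, q0 ∈ B0 → same block

YES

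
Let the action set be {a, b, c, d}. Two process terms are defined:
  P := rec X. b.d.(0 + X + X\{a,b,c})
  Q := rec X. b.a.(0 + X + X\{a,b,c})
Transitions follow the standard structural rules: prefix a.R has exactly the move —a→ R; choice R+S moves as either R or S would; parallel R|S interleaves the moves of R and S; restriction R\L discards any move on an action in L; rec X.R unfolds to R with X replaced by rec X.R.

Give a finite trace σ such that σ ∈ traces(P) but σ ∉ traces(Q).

Reachable graph of P (3 states):
  s0 = rec X. b.d.(0 + X + X\{a,b,c}) → ··b··> s1
  s1 = d.(0 + (rec X. b.d.(0 + X + X\{a,b,c})) + (rec X. b.d.(0 + X + X\{a,b,c}))\{a,b,c}) → ··d··> s2
  s2 = 0 + (rec X. b.d.(0 + X + X\{a,b,c})) + (rec X. b.d.(0 + X + X\{a,b,c}))\{a,b,c} → ··b··> s1
Reachable graph of Q (3 states):
  t0 = rec X. b.a.(0 + X + X\{a,b,c}) → ··b··> t1
  t1 = a.(0 + (rec X. b.a.(0 + X + X\{a,b,c})) + (rec X. b.a.(0 + X + X\{a,b,c}))\{a,b,c}) → ··a··> t2
  t2 = 0 + (rec X. b.a.(0 + X + X\{a,b,c})) + (rec X. b.a.(0 + X + X\{a,b,c}))\{a,b,c} → ··b··> t1
Executing bd from P (initial set {s0}):
  [1] b ⇒ {s1}
  [2] d ⇒ {s2}
  ✓ P
Executing bd from Q (initial set {t0}):
  [1] b ⇒ {t1}
  [2] d ⇒ no successor for Q

bd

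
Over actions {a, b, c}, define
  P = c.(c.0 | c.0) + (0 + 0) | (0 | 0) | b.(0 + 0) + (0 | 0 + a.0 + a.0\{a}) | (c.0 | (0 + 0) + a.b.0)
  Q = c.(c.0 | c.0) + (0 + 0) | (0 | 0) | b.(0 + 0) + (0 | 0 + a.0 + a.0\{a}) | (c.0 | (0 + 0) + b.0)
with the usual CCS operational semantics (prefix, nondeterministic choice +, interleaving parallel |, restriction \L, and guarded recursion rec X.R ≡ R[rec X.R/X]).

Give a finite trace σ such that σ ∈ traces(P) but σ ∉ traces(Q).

aa

LTS(P): 16 reachable states
  m0 = c.(c.0 | c.0) + (0 + 0) | (0 | 0) | b.(0 + 0) + (0 | 0 + a.0 + a.0\{a}) | (c.0 | (0 + 0) + a.b.0) has moves --a--▸ m1, --a--▸ m2, --a--▸ m3, --b--▸ m4, --c--▸ m5, --c--▸ m6
  m1 = (0 | 0 + a.0 + a.0\{a}) | b.0 has moves --a--▸ m7, --a--▸ m8, --b--▸ m9
  m2 = 0 | (c.0 | (0 + 0) + a.b.0) has moves --a--▸ m7, --c--▸ m10
  m3 = 0\{a} | (c.0 | (0 + 0) + a.b.0) has moves --a--▸ m8, --c--▸ m11
  m4 = (0 + 0) | (0 | 0) | (0 + 0) has moves (no moves)
  m5 = (0 | 0 + a.0 + a.0\{a}) | (0 | (0 + 0)) has moves --a--▸ m10, --a--▸ m11
  m6 = c.0 | c.0 has moves --c--▸ m12, --c--▸ m13
  m7 = 0 | b.0 has moves --b--▸ m14
  m8 = 0\{a} | b.0 has moves --b--▸ m15
  m9 = (0 | 0 + a.0 + a.0\{a}) | 0 has moves --a--▸ m14, --a--▸ m15
  m10 = 0 | (0 | (0 + 0)) has moves (no moves)
  m11 = 0\{a} | (0 | (0 + 0)) has moves (no moves)
  m12 = 0 | c.0 has moves --c--▸ m14
  m13 = c.0 | 0 has moves --c--▸ m14
  m14 = 0 | 0 has moves (no moves)
  m15 = 0\{a} | 0 has moves (no moves)
LTS(Q): 13 reachable states
  n0 = c.(c.0 | c.0) + (0 + 0) | (0 | 0) | b.(0 + 0) + (0 | 0 + a.0 + a.0\{a}) | (c.0 | (0 + 0) + b.0) has moves --a--▸ n1, --a--▸ n2, --b--▸ n3, --b--▸ n4, --c--▸ n5, --c--▸ n6
  n1 = 0 | (c.0 | (0 + 0) + b.0) has moves --b--▸ n7, --c--▸ n8
  n2 = 0\{a} | (c.0 | (0 + 0) + b.0) has moves --b--▸ n9, --c--▸ n10
  n3 = (0 + 0) | (0 | 0) | (0 + 0) has moves (no moves)
  n4 = (0 | 0 + a.0 + a.0\{a}) | 0 has moves --a--▸ n7, --a--▸ n9
  n5 = (0 | 0 + a.0 + a.0\{a}) | (0 | (0 + 0)) has moves --a--▸ n10, --a--▸ n8
  n6 = c.0 | c.0 has moves --c--▸ n11, --c--▸ n12
  n7 = 0 | 0 has moves (no moves)
  n8 = 0 | (0 | (0 + 0)) has moves (no moves)
  n9 = 0\{a} | 0 has moves (no moves)
  n10 = 0\{a} | (0 | (0 + 0)) has moves (no moves)
  n11 = 0 | c.0 has moves --c--▸ n7
  n12 = c.0 | 0 has moves --c--▸ n7
Executing aa from P (initial set {m0}):
  after a @ step 1: {m1, m2, m3}
  after a @ step 2: {m7, m8}
  — P admits the full trace.
Executing aa from Q (initial set {n0}):
  after a @ step 1: {n1, n2}
  after a @ step 2: ∅  — Q cannot continue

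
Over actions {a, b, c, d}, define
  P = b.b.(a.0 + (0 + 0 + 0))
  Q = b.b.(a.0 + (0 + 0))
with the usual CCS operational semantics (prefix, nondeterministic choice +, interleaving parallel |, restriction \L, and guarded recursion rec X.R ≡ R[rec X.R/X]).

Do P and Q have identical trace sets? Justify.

YES

LTS(P): 4 reachable states
  s0 = b.b.(a.0 + (0 + 0 + 0)) :: -b-> s1
  s1 = b.(a.0 + (0 + 0 + 0)) :: -b-> s2
  s2 = a.0 + (0 + 0 + 0) :: -a-> s3
  s3 = 0 :: (no moves)
LTS(Q): 4 reachable states
  t0 = b.b.(a.0 + (0 + 0)) :: -b-> t1
  t1 = b.(a.0 + (0 + 0)) :: -b-> t2
  t2 = a.0 + (0 + 0) :: -a-> t3
  t3 = 0 :: (no moves)
Bisimilarity quotient blocks:
  B0 = {s0, t0}
  B1 = {s1, t1}
  B2 = {s2, t2}
  B3 = {s3, t3}
s0 ∈ B0, t0 ∈ B0 → same block
Bisimilar ⇒ trace-equivalent.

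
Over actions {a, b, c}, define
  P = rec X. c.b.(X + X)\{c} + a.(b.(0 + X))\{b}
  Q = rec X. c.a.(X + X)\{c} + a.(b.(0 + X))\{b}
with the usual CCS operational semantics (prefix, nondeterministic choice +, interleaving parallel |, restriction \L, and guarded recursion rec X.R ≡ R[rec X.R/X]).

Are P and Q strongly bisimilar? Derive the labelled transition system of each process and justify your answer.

NO

P's transition system — 5 states:
  u0 = rec X. c.b.(X + X)\{c} + a.(b.(0 + X))\{b} ⊢ --a--▸ u1, --c--▸ u2
  u1 = (b.(0 + (rec X. c.b.(X + X)\{c} + a.(b.(0 + X))\{b})))\{b} ⊢ ·
  u2 = b.((rec X. c.b.(X + X)\{c} + a.(b.(0 + X))\{b}) + (rec X. c.b.(X + X)\{c} + a.(b.(0 + X))\{b}))\{c} ⊢ --b--▸ u3
  u3 = ((rec X. c.b.(X + X)\{c} + a.(b.(0 + X))\{b}) + (rec X. c.b.(X + X)\{c} + a.(b.(0 + X))\{b}))\{c} ⊢ --a--▸ u4
  u4 = (b.(0 + (rec X. c.b.(X + X)\{c} + a.(b.(0 + X))\{b})))\{b}\{c} ⊢ ·
Q's transition system — 5 states:
  v0 = rec X. c.a.(X + X)\{c} + a.(b.(0 + X))\{b} ⊢ --a--▸ v1, --c--▸ v2
  v1 = (b.(0 + (rec X. c.a.(X + X)\{c} + a.(b.(0 + X))\{b})))\{b} ⊢ ·
  v2 = a.((rec X. c.a.(X + X)\{c} + a.(b.(0 + X))\{b}) + (rec X. c.a.(X + X)\{c} + a.(b.(0 + X))\{b}))\{c} ⊢ --a--▸ v3
  v3 = ((rec X. c.a.(X + X)\{c} + a.(b.(0 + X))\{b}) + (rec X. c.a.(X + X)\{c} + a.(b.(0 + X))\{b}))\{c} ⊢ --a--▸ v4
  v4 = (b.(0 + (rec X. c.a.(X + X)\{c} + a.(b.(0 + X))\{b})))\{b}\{c} ⊢ ·
Partition-refinement fixed point:
  B0 = {u0}
  B1 = {u2}
  B2 = {u3, v3}
  B3 = {u1, u4, v1, v4}
  B4 = {v0}
  B5 = {v2}
u0 ∈ B0, v0 ∈ B4 → different blocks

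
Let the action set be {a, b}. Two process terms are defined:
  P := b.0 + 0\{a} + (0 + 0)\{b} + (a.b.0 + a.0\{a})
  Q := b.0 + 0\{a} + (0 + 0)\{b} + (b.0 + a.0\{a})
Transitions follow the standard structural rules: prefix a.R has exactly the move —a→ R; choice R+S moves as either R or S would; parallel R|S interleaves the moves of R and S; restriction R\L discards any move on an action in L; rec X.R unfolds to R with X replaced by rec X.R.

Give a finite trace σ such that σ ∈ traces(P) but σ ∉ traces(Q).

ab

P's transition system — 4 states:
  s0 = b.0 + 0\{a} + (0 + 0)\{b} + (a.b.0 + a.0\{a}) → -a-> s1, -a-> s2, -b-> s3
  s1 = 0\{a} → stopped
  s2 = b.0 → -b-> s3
  s3 = 0 → stopped
Q's transition system — 3 states:
  t0 = b.0 + 0\{a} + (0 + 0)\{b} + (b.0 + a.0\{a}) → -a-> t1, -b-> t2
  t1 = 0\{a} → stopped
  t2 = 0 → stopped
Executing ab from P (initial set {s0}):
  [1] a ⇒ {s1, s2}
  [2] b ⇒ {s3}
  — P admits the full trace.
Executing ab from Q (initial set {t0}):
  [1] a ⇒ {t1}
  [2] b ⇒ ∅  — Q cannot continue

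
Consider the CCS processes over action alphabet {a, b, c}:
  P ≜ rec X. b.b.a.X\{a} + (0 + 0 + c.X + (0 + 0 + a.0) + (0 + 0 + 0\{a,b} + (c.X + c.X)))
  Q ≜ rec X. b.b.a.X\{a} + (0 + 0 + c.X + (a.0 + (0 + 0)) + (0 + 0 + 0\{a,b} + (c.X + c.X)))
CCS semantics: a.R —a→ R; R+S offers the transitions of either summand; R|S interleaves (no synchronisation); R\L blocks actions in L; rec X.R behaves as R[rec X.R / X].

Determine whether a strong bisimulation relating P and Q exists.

YES

LTS(P): 7 reachable states
  u0 = rec X. b.b.a.X\{a} + (0 + 0 + c.X + (0 + 0 + a.0) + (0 + 0 + 0\{a,b} + (c.X + c.X))) → ··a··> u1, ··b··> u2, ··c··> u0
  u1 = 0 → deadlocked
  u2 = b.a.(rec X. b.b.a.X\{a} + (0 + 0 + c.X + (0 + 0 + a.0) + (0 + 0 + 0\{a,b} + (c.X + c.X))))\{a} → ··b··> u3
  u3 = a.(rec X. b.b.a.X\{a} + (0 + 0 + c.X + (0 + 0 + a.0) + (0 + 0 + 0\{a,b} + (c.X + c.X))))\{a} → ··a··> u4
  u4 = (rec X. b.b.a.X\{a} + (0 + 0 + c.X + (0 + 0 + a.0) + (0 + 0 + 0\{a,b} + (c.X + c.X))))\{a} → ··b··> u5, ··c··> u4
  u5 = (b.a.(rec X. b.b.a.X\{a} + (0 + 0 + c.X + (0 + 0 + a.0) + (0 + 0 + 0\{a,b} + (c.X + c.X))))\{a})\{a} → ··b··> u6
  u6 = (a.(rec X. b.b.a.X\{a} + (0 + 0 + c.X + (0 + 0 + a.0) + (0 + 0 + 0\{a,b} + (c.X + c.X))))\{a})\{a} → deadlocked
LTS(Q): 7 reachable states
  v0 = rec X. b.b.a.X\{a} + (0 + 0 + c.X + (a.0 + (0 + 0)) + (0 + 0 + 0\{a,b} + (c.X + c.X))) → ··a··> v1, ··b··> v2, ··c··> v0
  v1 = 0 → deadlocked
  v2 = b.a.(rec X. b.b.a.X\{a} + (0 + 0 + c.X + (a.0 + (0 + 0)) + (0 + 0 + 0\{a,b} + (c.X + c.X))))\{a} → ··b··> v3
  v3 = a.(rec X. b.b.a.X\{a} + (0 + 0 + c.X + (a.0 + (0 + 0)) + (0 + 0 + 0\{a,b} + (c.X + c.X))))\{a} → ··a··> v4
  v4 = (rec X. b.b.a.X\{a} + (0 + 0 + c.X + (a.0 + (0 + 0)) + (0 + 0 + 0\{a,b} + (c.X + c.X))))\{a} → ··b··> v5, ··c··> v4
  v5 = (b.a.(rec X. b.b.a.X\{a} + (0 + 0 + c.X + (a.0 + (0 + 0)) + (0 + 0 + 0\{a,b} + (c.X + c.X))))\{a})\{a} → ··b··> v6
  v6 = (a.(rec X. b.b.a.X\{a} + (0 + 0 + c.X + (a.0 + (0 + 0)) + (0 + 0 + 0\{a,b} + (c.X + c.X))))\{a})\{a} → deadlocked
Bisimilarity quotient blocks:
  B0 = {u0, v0}
  B1 = {u1, u6, v1, v6}
  B2 = {u2, v2}
  B3 = {u3, v3}
  B4 = {u4, v4}
  B5 = {u5, v5}
u0 ∈ B0, v0 ∈ B0 → same block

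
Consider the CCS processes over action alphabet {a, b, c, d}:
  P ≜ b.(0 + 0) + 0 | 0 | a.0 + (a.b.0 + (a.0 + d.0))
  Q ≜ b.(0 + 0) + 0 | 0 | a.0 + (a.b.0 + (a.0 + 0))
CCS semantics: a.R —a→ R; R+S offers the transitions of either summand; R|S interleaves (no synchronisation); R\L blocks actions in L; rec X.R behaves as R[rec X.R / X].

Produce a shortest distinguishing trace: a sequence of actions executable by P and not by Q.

d

Reachable graph of P (5 states):
  u0 = b.(0 + 0) + 0 | 0 | a.0 + (a.b.0 + (a.0 + d.0)) | --a--▸ u1, --a--▸ u2, --a--▸ u3, --b--▸ u4, --d--▸ u1
  u1 = 0 | (no moves)
  u2 = 0 | 0 | 0 | (no moves)
  u3 = b.0 | --b--▸ u1
  u4 = 0 + 0 | (no moves)
Reachable graph of Q (5 states):
  v0 = b.(0 + 0) + 0 | 0 | a.0 + (a.b.0 + (a.0 + 0)) | --a--▸ v1, --a--▸ v2, --a--▸ v3, --b--▸ v4
  v1 = 0 | (no moves)
  v2 = 0 | 0 | 0 | (no moves)
  v3 = b.0 | --b--▸ v1
  v4 = 0 + 0 | (no moves)
Executing d from P (initial set {u0}):
  after d @ step 1: {u1}
  P completes σ.
Executing d from Q (initial set {v0}):
  after d @ step 1: no successor for Q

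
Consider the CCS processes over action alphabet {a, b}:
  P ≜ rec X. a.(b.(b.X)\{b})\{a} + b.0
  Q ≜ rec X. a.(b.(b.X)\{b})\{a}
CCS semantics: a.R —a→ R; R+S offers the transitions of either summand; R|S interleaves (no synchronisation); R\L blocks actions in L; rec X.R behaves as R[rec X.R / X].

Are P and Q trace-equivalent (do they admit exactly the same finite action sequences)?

NO — witness ⟨b⟩

P's transition system — 4 states:
  m0 = rec X. a.(b.(b.X)\{b})\{a} + b.0 | —a→ m1, —b→ m2
  m1 = (b.(b.(rec X. a.(b.(b.X)\{b})\{a} + b.0))\{b})\{a} | —b→ m3
  m2 = 0 | deadlocked
  m3 = (b.(rec X. a.(b.(b.X)\{b})\{a} + b.0))\{b}\{a} | deadlocked
Q's transition system — 3 states:
  n0 = rec X. a.(b.(b.X)\{b})\{a} | —a→ n1
  n1 = (b.(b.(rec X. a.(b.(b.X)\{b})\{a}))\{b})\{a} | —b→ n2
  n2 = (b.(rec X. a.(b.(b.X)\{b})\{a}))\{b}\{a} | deadlocked
Executing b from P (initial set {m0}):
  [1] b ⇒ {m2}
  ✓ P
Executing b from Q (initial set {n0}):
  [1] b ⇒ ∅  — Q cannot continue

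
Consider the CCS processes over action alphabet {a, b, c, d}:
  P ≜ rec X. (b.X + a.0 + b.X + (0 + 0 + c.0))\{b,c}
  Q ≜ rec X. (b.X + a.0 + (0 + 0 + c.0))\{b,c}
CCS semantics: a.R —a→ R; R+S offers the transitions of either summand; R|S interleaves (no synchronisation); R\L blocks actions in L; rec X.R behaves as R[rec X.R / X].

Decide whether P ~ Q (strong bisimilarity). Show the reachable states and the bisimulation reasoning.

LTS(P): 2 reachable states
  u0 = rec X. (b.X + a.0 + b.X + (0 + 0 + c.0))\{b,c} → =a=> u1
  u1 = 0\{b,c} → stopped
LTS(Q): 2 reachable states
  v0 = rec X. (b.X + a.0 + (0 + 0 + c.0))\{b,c} → =a=> v1
  v1 = 0\{b,c} → stopped
Partition-refinement fixed point:
  B0 = {u0, v0}
  B1 = {u1, v1}
u0 ∈ B0, v0 ∈ B0 → same block

P ~ Q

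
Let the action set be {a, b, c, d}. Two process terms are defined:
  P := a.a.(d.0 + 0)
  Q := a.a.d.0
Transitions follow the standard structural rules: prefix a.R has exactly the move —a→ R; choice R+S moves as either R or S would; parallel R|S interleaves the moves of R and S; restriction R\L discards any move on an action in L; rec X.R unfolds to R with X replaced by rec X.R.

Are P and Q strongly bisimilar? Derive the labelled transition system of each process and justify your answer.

P's transition system — 4 states:
  u0 = a.a.(d.0 + 0) :: -a-> u1
  u1 = a.(d.0 + 0) :: -a-> u2
  u2 = d.0 + 0 :: -d-> u3
  u3 = 0 :: deadlocked
Q's transition system — 4 states:
  v0 = a.a.d.0 :: -a-> v1
  v1 = a.d.0 :: -a-> v2
  v2 = d.0 :: -d-> v3
  v3 = 0 :: deadlocked
Coarsest stable partition (strong bisimilarity classes):
  B0 = {u0, v0}
  B1 = {u1, v1}
  B2 = {u2, v2}
  B3 = {u3, v3}
u0 ∈ B0, v0 ∈ B0 → same block

bisimilar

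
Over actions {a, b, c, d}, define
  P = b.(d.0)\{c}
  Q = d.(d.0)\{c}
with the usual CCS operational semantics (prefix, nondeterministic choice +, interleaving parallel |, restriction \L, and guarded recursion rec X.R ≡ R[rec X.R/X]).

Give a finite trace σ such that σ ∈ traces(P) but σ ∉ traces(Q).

P's transition system — 3 states:
  p0 = b.(d.0)\{c} → -b-> p1
  p1 = (d.0)\{c} → -d-> p2
  p2 = 0\{c} → stopped
Q's transition system — 3 states:
  q0 = d.(d.0)\{c} → -d-> q1
  q1 = (d.0)\{c} → -d-> q2
  q2 = 0\{c} → stopped
Trace ⟨b⟩ through P, begin at {p0}:
  step 1 (b): {p1}
  P completes σ.
Trace ⟨b⟩ through Q, begin at {q0}:
  step 1 (b): ∅ (Q stuck)

b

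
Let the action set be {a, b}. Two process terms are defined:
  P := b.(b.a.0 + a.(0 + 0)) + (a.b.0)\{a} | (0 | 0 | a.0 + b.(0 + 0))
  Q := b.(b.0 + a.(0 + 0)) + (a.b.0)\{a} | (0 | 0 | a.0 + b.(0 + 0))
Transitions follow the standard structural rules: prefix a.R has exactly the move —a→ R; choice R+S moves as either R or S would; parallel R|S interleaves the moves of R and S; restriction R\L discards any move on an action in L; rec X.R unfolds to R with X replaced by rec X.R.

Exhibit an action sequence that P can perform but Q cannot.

bba

P's transition system — 7 states:
  p0 = b.(b.a.0 + a.(0 + 0)) + (a.b.0)\{a} | (0 | 0 | a.0 + b.(0 + 0)) ⊢ --a--▸ p1, --b--▸ p2, --b--▸ p3
  p1 = (a.b.0)\{a} | (0 | 0 | 0) ⊢ deadlocked
  p2 = (a.b.0)\{a} | (0 + 0) ⊢ deadlocked
  p3 = b.a.0 + a.(0 + 0) ⊢ --a--▸ p4, --b--▸ p5
  p4 = 0 + 0 ⊢ deadlocked
  p5 = a.0 ⊢ --a--▸ p6
  p6 = 0 ⊢ deadlocked
Q's transition system — 6 states:
  q0 = b.(b.0 + a.(0 + 0)) + (a.b.0)\{a} | (0 | 0 | a.0 + b.(0 + 0)) ⊢ --a--▸ q1, --b--▸ q2, --b--▸ q3
  q1 = (a.b.0)\{a} | (0 | 0 | 0) ⊢ deadlocked
  q2 = (a.b.0)\{a} | (0 + 0) ⊢ deadlocked
  q3 = b.0 + a.(0 + 0) ⊢ --a--▸ q4, --b--▸ q5
  q4 = 0 + 0 ⊢ deadlocked
  q5 = 0 ⊢ deadlocked
Executing bba from P (initial set {p0}):
  after b @ step 1: {p2, p3}
  after b @ step 2: {p5}
  after a @ step 3: {p6}
  — P admits the full trace.
Executing bba from Q (initial set {q0}):
  after b @ step 1: {q2, q3}
  after b @ step 2: {q5}
  after a @ step 3: ∅ (Q stuck)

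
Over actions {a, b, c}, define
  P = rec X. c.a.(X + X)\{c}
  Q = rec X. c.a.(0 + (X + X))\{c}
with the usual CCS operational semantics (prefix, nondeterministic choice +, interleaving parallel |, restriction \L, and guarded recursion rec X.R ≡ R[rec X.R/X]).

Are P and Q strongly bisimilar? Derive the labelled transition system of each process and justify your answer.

LTS(P): 3 reachable states
  u0 = rec X. c.a.(X + X)\{c} has moves —c→ u1
  u1 = a.((rec X. c.a.(X + X)\{c}) + (rec X. c.a.(X + X)\{c}))\{c} has moves —a→ u2
  u2 = ((rec X. c.a.(X + X)\{c}) + (rec X. c.a.(X + X)\{c}))\{c} has moves stopped
LTS(Q): 3 reachable states
  v0 = rec X. c.a.(0 + (X + X))\{c} has moves —c→ v1
  v1 = a.(0 + ((rec X. c.a.(0 + (X + X))\{c}) + (rec X. c.a.(0 + (X + X))\{c})))\{c} has moves —a→ v2
  v2 = (0 + ((rec X. c.a.(0 + (X + X))\{c}) + (rec X. c.a.(0 + (X + X))\{c})))\{c} has moves stopped
Coarsest stable partition (strong bisimilarity classes):
  B0 = {u0, v0}
  B1 = {u1, v1}
  B2 = {u2, v2}
u0 ∈ B0, v0 ∈ B0 → same block

bisimilar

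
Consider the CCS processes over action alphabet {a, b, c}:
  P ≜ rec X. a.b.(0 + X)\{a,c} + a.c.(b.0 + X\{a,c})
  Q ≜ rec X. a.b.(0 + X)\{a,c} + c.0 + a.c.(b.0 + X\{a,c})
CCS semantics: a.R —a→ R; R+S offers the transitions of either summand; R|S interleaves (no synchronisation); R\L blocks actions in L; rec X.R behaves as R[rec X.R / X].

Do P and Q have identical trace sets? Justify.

trace-distinct — witness ⟨c⟩

P's transition system — 6 states:
  p0 = rec X. a.b.(0 + X)\{a,c} + a.c.(b.0 + X\{a,c}) ⊢ —a→ p1, —a→ p2
  p1 = b.(0 + (rec X. a.b.(0 + X)\{a,c} + a.c.(b.0 + X\{a,c})))\{a,c} ⊢ —b→ p3
  p2 = c.(b.0 + (rec X. a.b.(0 + X)\{a,c} + a.c.(b.0 + X\{a,c}))\{a,c}) ⊢ —c→ p4
  p3 = (0 + (rec X. a.b.(0 + X)\{a,c} + a.c.(b.0 + X\{a,c})))\{a,c} ⊢ (no moves)
  p4 = b.0 + (rec X. a.b.(0 + X)\{a,c} + a.c.(b.0 + X\{a,c}))\{a,c} ⊢ —b→ p5
  p5 = 0 ⊢ (no moves)
Q's transition system — 6 states:
  q0 = rec X. a.b.(0 + X)\{a,c} + c.0 + a.c.(b.0 + X\{a,c}) ⊢ —a→ q1, —a→ q2, —c→ q3
  q1 = b.(0 + (rec X. a.b.(0 + X)\{a,c} + c.0 + a.c.(b.0 + X\{a,c})))\{a,c} ⊢ —b→ q4
  q2 = c.(b.0 + (rec X. a.b.(0 + X)\{a,c} + c.0 + a.c.(b.0 + X\{a,c}))\{a,c}) ⊢ —c→ q5
  q3 = 0 ⊢ (no moves)
  q4 = (0 + (rec X. a.b.(0 + X)\{a,c} + c.0 + a.c.(b.0 + X\{a,c})))\{a,c} ⊢ (no moves)
  q5 = b.0 + (rec X. a.b.(0 + X)\{a,c} + c.0 + a.c.(b.0 + X\{a,c}))\{a,c} ⊢ —b→ q3
Run σ = ⟨c⟩ on Q: start {q0}
  step 1 (c): {q3}
  — Q admits the full trace.
Run σ = ⟨c⟩ on P: start {p0}
  step 1 (c): ∅ (P stuck)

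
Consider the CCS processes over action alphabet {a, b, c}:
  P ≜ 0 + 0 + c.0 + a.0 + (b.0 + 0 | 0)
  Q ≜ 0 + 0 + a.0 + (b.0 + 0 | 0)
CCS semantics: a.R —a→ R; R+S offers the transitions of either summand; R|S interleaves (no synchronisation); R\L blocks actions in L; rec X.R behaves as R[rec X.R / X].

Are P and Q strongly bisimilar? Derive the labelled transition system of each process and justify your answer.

P ≁ Q

P's transition system — 2 states:
  s0 = 0 + 0 + c.0 + a.0 + (b.0 + 0 | 0) has moves —a→ s1, —b→ s1, —c→ s1
  s1 = 0 has moves ∅
Q's transition system — 2 states:
  t0 = 0 + 0 + a.0 + (b.0 + 0 | 0) has moves —a→ t1, —b→ t1
  t1 = 0 has moves ∅
Coarsest stable partition (strong bisimilarity classes):
  B0 = {s0}
  B1 = {s1, t1}
  B2 = {t0}
s0 ∈ B0, t0 ∈ B2 → different blocks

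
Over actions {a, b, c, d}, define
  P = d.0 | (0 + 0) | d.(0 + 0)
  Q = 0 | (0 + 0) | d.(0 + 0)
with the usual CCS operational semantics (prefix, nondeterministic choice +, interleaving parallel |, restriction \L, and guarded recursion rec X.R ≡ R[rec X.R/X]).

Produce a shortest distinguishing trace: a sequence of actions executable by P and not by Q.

dd

LTS(P): 4 reachable states
  p0 = d.0 | (0 + 0) | d.(0 + 0) ⊢ =d=> p1, =d=> p2
  p1 = 0 | (0 + 0) | d.(0 + 0) ⊢ =d=> p3
  p2 = d.0 | (0 + 0) | (0 + 0) ⊢ =d=> p3
  p3 = 0 | (0 + 0) | (0 + 0) ⊢ (no moves)
LTS(Q): 2 reachable states
  q0 = 0 | (0 + 0) | d.(0 + 0) ⊢ =d=> q1
  q1 = 0 | (0 + 0) | (0 + 0) ⊢ (no moves)
Executing dd from P (initial set {p0}):
  step 1 (d): {p1, p2}
  step 2 (d): {p3}
  — P admits the full trace.
Executing dd from Q (initial set {q0}):
  step 1 (d): {q1}
  step 2 (d): no successor for Q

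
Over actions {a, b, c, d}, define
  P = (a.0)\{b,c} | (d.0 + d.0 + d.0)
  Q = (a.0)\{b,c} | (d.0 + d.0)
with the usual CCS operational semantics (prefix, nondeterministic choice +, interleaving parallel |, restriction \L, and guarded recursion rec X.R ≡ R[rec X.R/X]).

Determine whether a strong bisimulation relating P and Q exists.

LTS(P): 4 reachable states
  s0 = (a.0)\{b,c} | (d.0 + d.0 + d.0) | —a→ s1, —d→ s2
  s1 = 0\{b,c} | (d.0 + d.0 + d.0) | —d→ s3
  s2 = (a.0)\{b,c} | 0 | —a→ s3
  s3 = 0\{b,c} | 0 | stopped
LTS(Q): 4 reachable states
  t0 = (a.0)\{b,c} | (d.0 + d.0) | —a→ t1, —d→ t2
  t1 = 0\{b,c} | (d.0 + d.0) | —d→ t3
  t2 = (a.0)\{b,c} | 0 | —a→ t3
  t3 = 0\{b,c} | 0 | stopped
Partition-refinement fixed point:
  B0 = {s0, t0}
  B1 = {s1, t1}
  B2 = {s3, t3}
  B3 = {s2, t2}
s0 ∈ B0, t0 ∈ B0 → same block

bisimilar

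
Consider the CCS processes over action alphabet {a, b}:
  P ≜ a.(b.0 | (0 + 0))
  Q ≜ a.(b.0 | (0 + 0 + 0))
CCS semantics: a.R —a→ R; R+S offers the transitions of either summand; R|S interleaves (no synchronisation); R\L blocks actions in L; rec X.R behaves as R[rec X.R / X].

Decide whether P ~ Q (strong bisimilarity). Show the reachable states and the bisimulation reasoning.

Reachable graph of P (3 states):
  m0 = a.(b.0 | (0 + 0)) :: =a=> m1
  m1 = b.0 | (0 + 0) :: =b=> m2
  m2 = 0 | (0 + 0) :: (no moves)
Reachable graph of Q (3 states):
  n0 = a.(b.0 | (0 + 0 + 0)) :: =a=> n1
  n1 = b.0 | (0 + 0 + 0) :: =b=> n2
  n2 = 0 | (0 + 0 + 0) :: (no moves)
Partition-refinement fixed point:
  B0 = {m0, n0}
  B1 = {m1, n1}
  B2 = {m2, n2}
m0 ∈ B0, n0 ∈ B0 → same block

bisimilar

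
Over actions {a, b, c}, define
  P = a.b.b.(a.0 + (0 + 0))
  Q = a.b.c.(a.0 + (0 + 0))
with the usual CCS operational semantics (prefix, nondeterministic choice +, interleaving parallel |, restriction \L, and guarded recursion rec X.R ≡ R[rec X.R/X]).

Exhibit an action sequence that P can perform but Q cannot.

Reachable graph of P (5 states):
  p0 = a.b.b.(a.0 + (0 + 0)) ⊢ =a=> p1
  p1 = b.b.(a.0 + (0 + 0)) ⊢ =b=> p2
  p2 = b.(a.0 + (0 + 0)) ⊢ =b=> p3
  p3 = a.0 + (0 + 0) ⊢ =a=> p4
  p4 = 0 ⊢ deadlocked
Reachable graph of Q (5 states):
  q0 = a.b.c.(a.0 + (0 + 0)) ⊢ =a=> q1
  q1 = b.c.(a.0 + (0 + 0)) ⊢ =b=> q2
  q2 = c.(a.0 + (0 + 0)) ⊢ =c=> q3
  q3 = a.0 + (0 + 0) ⊢ =a=> q4
  q4 = 0 ⊢ deadlocked
Executing abb from P (initial set {p0}):
  after a @ step 1: {p1}
  after b @ step 2: {p2}
  after b @ step 3: {p3}
  P completes σ.
Executing abb from Q (initial set {q0}):
  after a @ step 1: {q1}
  after b @ step 2: {q2}
  after b @ step 3: ∅  — Q cannot continue

abb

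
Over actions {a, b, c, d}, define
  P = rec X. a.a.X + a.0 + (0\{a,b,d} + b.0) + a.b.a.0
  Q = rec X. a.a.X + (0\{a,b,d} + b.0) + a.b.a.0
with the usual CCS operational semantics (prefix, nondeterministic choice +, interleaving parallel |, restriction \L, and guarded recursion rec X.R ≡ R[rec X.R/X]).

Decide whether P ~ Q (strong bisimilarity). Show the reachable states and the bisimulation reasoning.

Reachable graph of P (5 states):
  u0 = rec X. a.a.X + a.0 + (0\{a,b,d} + b.0) + a.b.a.0 :: ··a··> u1, ··a··> u2, ··a··> u3, ··b··> u1
  u1 = 0 :: stopped
  u2 = a.(rec X. a.a.X + a.0 + (0\{a,b,d} + b.0) + a.b.a.0) :: ··a··> u0
  u3 = b.a.0 :: ··b··> u4
  u4 = a.0 :: ··a··> u1
Reachable graph of Q (5 states):
  v0 = rec X. a.a.X + (0\{a,b,d} + b.0) + a.b.a.0 :: ··a··> v1, ··a··> v2, ··b··> v3
  v1 = a.(rec X. a.a.X + (0\{a,b,d} + b.0) + a.b.a.0) :: ··a··> v0
  v2 = b.a.0 :: ··b··> v4
  v3 = 0 :: stopped
  v4 = a.0 :: ··a··> v3
Coarsest stable partition (strong bisimilarity classes):
  B0 = {u0}
  B1 = {u1, v3}
  B2 = {u2}
  B3 = {u3, v2}
  B4 = {u4, v4}
  B5 = {v0}
  B6 = {v1}
u0 ∈ B0, v0 ∈ B5 → different blocks

NO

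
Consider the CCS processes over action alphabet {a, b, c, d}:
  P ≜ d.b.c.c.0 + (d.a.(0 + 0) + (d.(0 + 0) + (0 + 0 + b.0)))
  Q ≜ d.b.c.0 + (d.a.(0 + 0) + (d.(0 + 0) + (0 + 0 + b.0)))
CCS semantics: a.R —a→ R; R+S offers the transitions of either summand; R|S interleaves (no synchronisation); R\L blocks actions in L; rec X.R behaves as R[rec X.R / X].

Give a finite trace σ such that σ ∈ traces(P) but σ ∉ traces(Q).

P's transition system — 7 states:
  p0 = d.b.c.c.0 + (d.a.(0 + 0) + (d.(0 + 0) + (0 + 0 + b.0))) has moves —b→ p1, —d→ p2, —d→ p3, —d→ p4
  p1 = 0 has moves stopped
  p2 = 0 + 0 has moves stopped
  p3 = a.(0 + 0) has moves —a→ p2
  p4 = b.c.c.0 has moves —b→ p5
  p5 = c.c.0 has moves —c→ p6
  p6 = c.0 has moves —c→ p1
Q's transition system — 6 states:
  q0 = d.b.c.0 + (d.a.(0 + 0) + (d.(0 + 0) + (0 + 0 + b.0))) has moves —b→ q1, —d→ q2, —d→ q3, —d→ q4
  q1 = 0 has moves stopped
  q2 = 0 + 0 has moves stopped
  q3 = a.(0 + 0) has moves —a→ q2
  q4 = b.c.0 has moves —b→ q5
  q5 = c.0 has moves —c→ q1
Executing dbcc from P (initial set {p0}):
  step 1 (d): {p2, p3, p4}
  step 2 (b): {p5}
  step 3 (c): {p6}
  step 4 (c): {p1}
  P completes σ.
Executing dbcc from Q (initial set {q0}):
  step 1 (d): {q2, q3, q4}
  step 2 (b): {q5}
  step 3 (c): {q1}
  step 4 (c): no successor for Q

dbcc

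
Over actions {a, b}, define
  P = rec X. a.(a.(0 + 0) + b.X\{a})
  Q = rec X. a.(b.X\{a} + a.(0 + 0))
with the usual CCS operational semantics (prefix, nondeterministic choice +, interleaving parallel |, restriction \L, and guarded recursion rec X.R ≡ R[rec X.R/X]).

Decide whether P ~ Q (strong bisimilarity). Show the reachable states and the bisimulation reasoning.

bisimilar

LTS(P): 4 reachable states
  s0 = rec X. a.(a.(0 + 0) + b.X\{a}) | —a→ s1
  s1 = a.(0 + 0) + b.(rec X. a.(a.(0 + 0) + b.X\{a}))\{a} | —a→ s2, —b→ s3
  s2 = 0 + 0 | stopped
  s3 = (rec X. a.(a.(0 + 0) + b.X\{a}))\{a} | stopped
LTS(Q): 4 reachable states
  t0 = rec X. a.(b.X\{a} + a.(0 + 0)) | —a→ t1
  t1 = b.(rec X. a.(b.X\{a} + a.(0 + 0)))\{a} + a.(0 + 0) | —a→ t2, —b→ t3
  t2 = 0 + 0 | stopped
  t3 = (rec X. a.(b.X\{a} + a.(0 + 0)))\{a} | stopped
Coarsest stable partition (strong bisimilarity classes):
  B0 = {s0, t0}
  B1 = {s1, t1}
  B2 = {s2, s3, t2, t3}
s0 ∈ B0, t0 ∈ B0 → same block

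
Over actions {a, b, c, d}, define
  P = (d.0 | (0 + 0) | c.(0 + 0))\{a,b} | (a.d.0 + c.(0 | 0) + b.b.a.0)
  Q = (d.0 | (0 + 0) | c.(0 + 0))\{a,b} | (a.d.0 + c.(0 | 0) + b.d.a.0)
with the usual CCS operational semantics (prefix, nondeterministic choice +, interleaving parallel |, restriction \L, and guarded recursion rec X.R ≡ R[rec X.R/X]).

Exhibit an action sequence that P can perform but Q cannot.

bb

Reachable graph of P (24 states):
  u0 = (d.0 | (0 + 0) | c.(0 + 0))\{a,b} | (a.d.0 + c.(0 | 0) + b.b.a.0) | -a-> u1, -b-> u2, -c-> u3, -c-> u4, -d-> u5
  u1 = (d.0 | (0 + 0) | c.(0 + 0))\{a,b} | d.0 | -c-> u6, -d-> u7, -d-> u8
  u2 = (d.0 | (0 + 0) | c.(0 + 0))\{a,b} | b.a.0 | -b-> u9, -c-> u10, -d-> u11
  u3 = (d.0 | (0 + 0) | (0 + 0))\{a,b} | (a.d.0 + c.(0 | 0) + b.b.a.0) | -a-> u6, -b-> u10, -c-> u12, -d-> u13
  u4 = (d.0 | (0 + 0) | c.(0 + 0))\{a,b} | (0 | 0) | -c-> u12, -d-> u14
  u5 = (0 | (0 + 0) | c.(0 + 0))\{a,b} | (a.d.0 + c.(0 | 0) + b.b.a.0) | -a-> u7, -b-> u11, -c-> u13, -c-> u14
  u6 = (d.0 | (0 + 0) | (0 + 0))\{a,b} | d.0 | -d-> u15, -d-> u16
  u7 = (0 | (0 + 0) | c.(0 + 0))\{a,b} | d.0 | -c-> u15, -d-> u17
  u8 = (d.0 | (0 + 0) | c.(0 + 0))\{a,b} | 0 | -c-> u16, -d-> u17
  u9 = (d.0 | (0 + 0) | c.(0 + 0))\{a,b} | a.0 | -a-> u8, -c-> u18, -d-> u19
  u10 = (d.0 | (0 + 0) | (0 + 0))\{a,b} | b.a.0 | -b-> u18, -d-> u20
  u11 = (0 | (0 + 0) | c.(0 + 0))\{a,b} | b.a.0 | -b-> u19, -c-> u20
  u12 = (d.0 | (0 + 0) | (0 + 0))\{a,b} | (0 | 0) | -d-> u21
  u13 = (0 | (0 + 0) | (0 + 0))\{a,b} | (a.d.0 + c.(0 | 0) + b.b.a.0) | -a-> u15, -b-> u20, -c-> u21
  u14 = (0 | (0 + 0) | c.(0 + 0))\{a,b} | (0 | 0) | -c-> u21
  u15 = (0 | (0 + 0) | (0 + 0))\{a,b} | d.0 | -d-> u22
  u16 = (d.0 | (0 + 0) | (0 + 0))\{a,b} | 0 | -d-> u22
  u17 = (0 | (0 + 0) | c.(0 + 0))\{a,b} | 0 | -c-> u22
  u18 = (d.0 | (0 + 0) | (0 + 0))\{a,b} | a.0 | -a-> u16, -d-> u23
  u19 = (0 | (0 + 0) | c.(0 + 0))\{a,b} | a.0 | -a-> u17, -c-> u23
  u20 = (0 | (0 + 0) | (0 + 0))\{a,b} | b.a.0 | -b-> u23
  u21 = (0 | (0 + 0) | (0 + 0))\{a,b} | (0 | 0) | (no moves)
  u22 = (0 | (0 + 0) | (0 + 0))\{a,b} | 0 | (no moves)
  u23 = (0 | (0 + 0) | (0 + 0))\{a,b} | a.0 | -a-> u22
Reachable graph of Q (24 states):
  v0 = (d.0 | (0 + 0) | c.(0 + 0))\{a,b} | (a.d.0 + c.(0 | 0) + b.d.a.0) | -a-> v1, -b-> v2, -c-> v3, -c-> v4, -d-> v5
  v1 = (d.0 | (0 + 0) | c.(0 + 0))\{a,b} | d.0 | -c-> v6, -d-> v7, -d-> v8
  v2 = (d.0 | (0 + 0) | c.(0 + 0))\{a,b} | d.a.0 | -c-> v9, -d-> v10, -d-> v11
  v3 = (d.0 | (0 + 0) | (0 + 0))\{a,b} | (a.d.0 + c.(0 | 0) + b.d.a.0) | -a-> v6, -b-> v9, -c-> v12, -d-> v13
  v4 = (d.0 | (0 + 0) | c.(0 + 0))\{a,b} | (0 | 0) | -c-> v12, -d-> v14
  v5 = (0 | (0 + 0) | c.(0 + 0))\{a,b} | (a.d.0 + c.(0 | 0) + b.d.a.0) | -a-> v7, -b-> v10, -c-> v13, -c-> v14
  v6 = (d.0 | (0 + 0) | (0 + 0))\{a,b} | d.0 | -d-> v15, -d-> v16
  v7 = (0 | (0 + 0) | c.(0 + 0))\{a,b} | d.0 | -c-> v15, -d-> v17
  v8 = (d.0 | (0 + 0) | c.(0 + 0))\{a,b} | 0 | -c-> v16, -d-> v17
  v9 = (d.0 | (0 + 0) | (0 + 0))\{a,b} | d.a.0 | -d-> v18, -d-> v19
  v10 = (0 | (0 + 0) | c.(0 + 0))\{a,b} | d.a.0 | -c-> v18, -d-> v20
  v11 = (d.0 | (0 + 0) | c.(0 + 0))\{a,b} | a.0 | -a-> v8, -c-> v19, -d-> v20
  v12 = (d.0 | (0 + 0) | (0 + 0))\{a,b} | (0 | 0) | -d-> v21
  v13 = (0 | (0 + 0) | (0 + 0))\{a,b} | (a.d.0 + c.(0 | 0) + b.d.a.0) | -a-> v15, -b-> v18, -c-> v21
  v14 = (0 | (0 + 0) | c.(0 + 0))\{a,b} | (0 | 0) | -c-> v21
  v15 = (0 | (0 + 0) | (0 + 0))\{a,b} | d.0 | -d-> v22
  v16 = (d.0 | (0 + 0) | (0 + 0))\{a,b} | 0 | -d-> v22
  v17 = (0 | (0 + 0) | c.(0 + 0))\{a,b} | 0 | -c-> v22
  v18 = (0 | (0 + 0) | (0 + 0))\{a,b} | d.a.0 | -d-> v23
  v19 = (d.0 | (0 + 0) | (0 + 0))\{a,b} | a.0 | -a-> v16, -d-> v23
  v20 = (0 | (0 + 0) | c.(0 + 0))\{a,b} | a.0 | -a-> v17, -c-> v23
  v21 = (0 | (0 + 0) | (0 + 0))\{a,b} | (0 | 0) | (no moves)
  v22 = (0 | (0 + 0) | (0 + 0))\{a,b} | 0 | (no moves)
  v23 = (0 | (0 + 0) | (0 + 0))\{a,b} | a.0 | -a-> v22
Run σ = ⟨bb⟩ on P: start {u0}
  after b @ step 1: {u2}
  after b @ step 2: {u9}
  — P admits the full trace.
Run σ = ⟨bb⟩ on Q: start {v0}
  after b @ step 1: {v2}
  after b @ step 2: no successor for Q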